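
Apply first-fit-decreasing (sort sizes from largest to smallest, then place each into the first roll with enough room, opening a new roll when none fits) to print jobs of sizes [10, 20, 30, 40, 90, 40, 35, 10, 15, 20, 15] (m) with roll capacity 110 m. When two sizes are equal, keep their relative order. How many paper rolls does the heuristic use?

Sorted descending: 90, 40, 40, 35, 30, 20, 20, 15, 15, 10, 10.
  90 → roll 1 (new)  [load 90/110]
  40 → roll 2 (new)  [load 40/110]
  40 → roll 2  [load 80/110]
  35 → roll 3 (new)  [load 35/110]
  30 → roll 2  [load 110/110]
  20 → roll 1  [load 110/110]
  20 → roll 3  [load 55/110]
  15 → roll 3  [load 70/110]
  15 → roll 3  [load 85/110]
  10 → roll 3  [load 95/110]
  10 → roll 3  [load 105/110]
3 paper rolls opened.

3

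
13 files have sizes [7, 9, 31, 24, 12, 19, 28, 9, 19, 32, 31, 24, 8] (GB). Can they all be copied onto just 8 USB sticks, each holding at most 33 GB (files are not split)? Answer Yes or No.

Total = 253 GB; ⌈253/33⌉ = 8.
The bound of 8 does not rule out 8, but exhaustive search shows no assignment into 8 USB sticks of capacity 33 GB exists — the minimum is 9.

No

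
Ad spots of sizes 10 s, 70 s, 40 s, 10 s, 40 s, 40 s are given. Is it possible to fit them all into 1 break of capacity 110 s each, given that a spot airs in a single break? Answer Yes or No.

Total = 210 s; ⌈210/110⌉ = 2.
At least 2 commercial breaks are required, but only 1 is allowed.

No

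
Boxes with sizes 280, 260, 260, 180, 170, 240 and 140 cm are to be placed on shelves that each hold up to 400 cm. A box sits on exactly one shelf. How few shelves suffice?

Total = 280 + 260 + 260 + 240 + 180 + 170 + 140 = 1530 cm.
Lower bound: ⌈1530/400⌉ = 4 shelves.
A packing using 5 shelves:
  shelf 1: 280 = 280
  shelf 2: 260 + 140 = 400
  shelf 3: 260 = 260
  shelf 4: 240 = 240
  shelf 5: 180 + 170 = 350
No arrangement into 4 shelves stays within capacity, so 5 is optimal.

5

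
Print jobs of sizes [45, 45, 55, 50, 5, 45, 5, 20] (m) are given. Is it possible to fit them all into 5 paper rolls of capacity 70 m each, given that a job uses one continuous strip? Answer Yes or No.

Yes

A valid assignment using 5 paper rolls:
  roll 1: 55 + 5 + 5 = 65
  roll 2: 50 + 20 = 70
  roll 3: 45 = 45
  roll 4: 45 = 45
  roll 5: 45 = 45
Every load is within 70 m, so 5 paper rolls suffice.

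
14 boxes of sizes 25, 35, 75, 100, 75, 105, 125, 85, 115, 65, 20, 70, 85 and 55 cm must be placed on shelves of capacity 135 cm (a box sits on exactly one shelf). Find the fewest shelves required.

9

Total = 125 + 115 + 105 + 100 + 85 + 85 + 75 + 75 + 70 + 65 + 55 + 35 + 25 + 20 = 1035 cm.
Lower bound: ⌈1035/135⌉ = 8 shelves.
Also, 9 boxes each exceed 135/2 cm, and no two of those can share a shelf, so at least 9 shelves are needed.
A packing using 9 shelves:
  shelf 1: 125 = 125
  shelf 2: 115 + 20 = 135
  shelf 3: 105 + 25 = 130
  shelf 4: 100 + 35 = 135
  shelf 5: 85 = 85
  shelf 6: 85 = 85
  shelf 7: 75 + 55 = 130
  shelf 8: 75 = 75
  shelf 9: 70 + 65 = 135
This matches the lower bound, so 9 is optimal.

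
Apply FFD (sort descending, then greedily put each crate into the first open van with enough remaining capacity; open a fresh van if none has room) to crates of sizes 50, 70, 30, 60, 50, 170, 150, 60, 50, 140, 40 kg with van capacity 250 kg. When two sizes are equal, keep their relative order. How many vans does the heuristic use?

4

Sorted descending: 170, 150, 140, 70, 60, 60, 50, 50, 50, 40, 30.
  170 → van 1 (new)  [load 170/250]
  150 → van 2 (new)  [load 150/250]
  140 → van 3 (new)  [load 140/250]
  70 → van 1  [load 240/250]
  60 → van 2  [load 210/250]
  60 → van 3  [load 200/250]
  50 → van 3  [load 250/250]
  50 → van 4 (new)  [load 50/250]
  50 → van 4  [load 100/250]
  40 → van 2  [load 250/250]
  30 → van 4  [load 130/250]
4 vans opened.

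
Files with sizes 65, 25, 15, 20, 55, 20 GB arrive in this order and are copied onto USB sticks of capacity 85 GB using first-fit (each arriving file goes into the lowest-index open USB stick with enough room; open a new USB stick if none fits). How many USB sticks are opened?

  65 → USB stick 1 (new)  [load 65/85]
  25 → USB stick 2 (new)  [load 25/85]
  15 → USB stick 1  [load 80/85]
  20 → USB stick 2  [load 45/85]
  55 → USB stick 3 (new)  [load 55/85]
  20 → USB stick 2  [load 65/85]
3 USB sticks opened.

3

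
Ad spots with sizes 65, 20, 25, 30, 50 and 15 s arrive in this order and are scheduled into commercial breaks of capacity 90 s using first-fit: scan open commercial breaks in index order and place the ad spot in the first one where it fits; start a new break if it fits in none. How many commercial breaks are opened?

3

  65 → break 1 (new)  [load 65/90]
  20 → break 1  [load 85/90]
  25 → break 2 (new)  [load 25/90]
  30 → break 2  [load 55/90]
  50 → break 3 (new)  [load 50/90]
  15 → break 2  [load 70/90]
3 commercial breaks opened.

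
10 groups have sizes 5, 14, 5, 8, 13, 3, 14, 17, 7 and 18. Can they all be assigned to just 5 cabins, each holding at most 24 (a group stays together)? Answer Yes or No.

Yes

A valid assignment using 5 cabins:
  cabin 1: 18 + 5 = 23
  cabin 2: 17 + 7 = 24
  cabin 3: 14 + 8 = 22
  cabin 4: 14 + 5 + 3 = 22
  cabin 5: 13 = 13
Every load is within 24, so 5 cabins suffice.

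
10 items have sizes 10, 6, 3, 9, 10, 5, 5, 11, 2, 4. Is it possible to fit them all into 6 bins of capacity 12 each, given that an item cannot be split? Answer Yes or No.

Yes

A valid assignment using 6 bins:
  bin 1: 11 = 11
  bin 2: 10 + 2 = 12
  bin 3: 10 = 10
  bin 4: 9 + 3 = 12
  bin 5: 6 + 5 = 11
  bin 6: 5 + 4 = 9
Every load is within 12, so 6 bins suffice.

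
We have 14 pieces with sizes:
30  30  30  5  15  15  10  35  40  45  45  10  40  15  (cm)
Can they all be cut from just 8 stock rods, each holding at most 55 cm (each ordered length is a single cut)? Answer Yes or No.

A valid assignment using 8 stock rods:
  stock rod 1: 45 + 10 = 55
  stock rod 2: 45 + 10 = 55
  stock rod 3: 40 + 15 = 55
  stock rod 4: 40 + 15 = 55
  stock rod 5: 35 + 15 + 5 = 55
  stock rod 6: 30 = 30
  stock rod 7: 30 = 30
  stock rod 8: 30 = 30
Every load is within 55 cm, so 8 stock rods suffice.

Yes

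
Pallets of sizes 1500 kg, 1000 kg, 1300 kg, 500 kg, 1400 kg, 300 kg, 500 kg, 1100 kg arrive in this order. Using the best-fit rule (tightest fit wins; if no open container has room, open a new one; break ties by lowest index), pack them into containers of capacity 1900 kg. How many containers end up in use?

  1500 → container 1 (new)  [load 1500/1900]
  1000 → container 2 (new)  [load 1000/1900]
  1300 → container 3 (new)  [load 1300/1900]
  500 → container 3  [load 1800/1900]
  1400 → container 4 (new)  [load 1400/1900]
  300 → container 1  [load 1800/1900]
  500 → container 4  [load 1900/1900]
  1100 → container 5 (new)  [load 1100/1900]
5 containers opened.

5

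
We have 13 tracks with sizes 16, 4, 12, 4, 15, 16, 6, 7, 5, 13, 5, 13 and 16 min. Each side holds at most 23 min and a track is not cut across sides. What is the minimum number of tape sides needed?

Total = 16 + 16 + 16 + 15 + 13 + 13 + 12 + 7 + 6 + 5 + 5 + 4 + 4 = 132 min.
Lower bound: ⌈132/23⌉ = 6 tape sides.
Also, 7 tracks each exceed 23/2 min, and no two of those can share a side, so at least 7 tape sides are needed.
A packing using 7 tape sides:
  side 1: 16 + 7 = 23
  side 2: 16 + 6 = 22
  side 3: 16 + 5 = 21
  side 4: 15 + 5 = 20
  side 5: 13 + 4 + 4 = 21
  side 6: 13 = 13
  side 7: 12 = 12
This matches the lower bound, so 7 is optimal.

7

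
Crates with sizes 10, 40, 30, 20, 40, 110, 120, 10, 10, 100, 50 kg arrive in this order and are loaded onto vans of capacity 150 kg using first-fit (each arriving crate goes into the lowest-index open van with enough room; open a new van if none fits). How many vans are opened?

4

  10 → van 1 (new)  [load 10/150]
  40 → van 1  [load 50/150]
  30 → van 1  [load 80/150]
  20 → van 1  [load 100/150]
  40 → van 1  [load 140/150]
  110 → van 2 (new)  [load 110/150]
  120 → van 3 (new)  [load 120/150]
  10 → van 1  [load 150/150]
  10 → van 2  [load 120/150]
  100 → van 4 (new)  [load 100/150]
  50 → van 4  [load 150/150]
4 vans opened.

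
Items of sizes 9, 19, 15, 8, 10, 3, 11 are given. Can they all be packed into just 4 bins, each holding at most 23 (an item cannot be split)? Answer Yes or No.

Yes

A valid assignment using 4 bins:
  bin 1: 19 + 3 = 22
  bin 2: 15 + 8 = 23
  bin 3: 11 + 10 = 21
  bin 4: 9 = 9
Every load is within 23, so 4 bins suffice.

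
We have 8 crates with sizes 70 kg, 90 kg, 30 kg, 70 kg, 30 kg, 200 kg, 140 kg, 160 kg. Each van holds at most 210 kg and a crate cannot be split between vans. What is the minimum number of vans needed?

4

Total = 200 + 160 + 140 + 90 + 70 + 70 + 30 + 30 = 790 kg.
Lower bound: ⌈790/210⌉ = 4 vans.
A packing using 4 vans:
  van 1: 200 = 200
  van 2: 160 + 30 = 190
  van 3: 140 + 70 = 210
  van 4: 90 + 70 + 30 = 190
This matches the lower bound, so 4 is optimal.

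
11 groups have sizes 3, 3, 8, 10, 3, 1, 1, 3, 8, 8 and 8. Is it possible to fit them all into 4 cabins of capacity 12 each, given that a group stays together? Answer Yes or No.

Total = 56; ⌈56/12⌉ = 5.
At least 5 cabins are required, but only 4 are allowed.

No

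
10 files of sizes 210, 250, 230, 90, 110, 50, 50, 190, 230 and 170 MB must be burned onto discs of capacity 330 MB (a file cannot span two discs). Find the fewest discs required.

Total = 250 + 230 + 230 + 210 + 190 + 170 + 110 + 90 + 50 + 50 = 1580 MB.
Lower bound: ⌈1580/330⌉ = 5 discs.
Also, 6 files each exceed 165 MB, and no two of those can share a disc, so at least 6 discs are needed.
A packing using 6 discs:
  disc 1: 250 + 50 = 300
  disc 2: 230 + 90 = 320
  disc 3: 230 + 50 = 280
  disc 4: 210 + 110 = 320
  disc 5: 190 = 190
  disc 6: 170 = 170
This matches the lower bound, so 6 is optimal.

6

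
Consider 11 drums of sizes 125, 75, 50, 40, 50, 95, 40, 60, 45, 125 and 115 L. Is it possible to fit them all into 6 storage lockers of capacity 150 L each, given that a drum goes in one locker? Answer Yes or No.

No

Total = 820 L; ⌈820/150⌉ = 6.
The bound of 6 does not rule out 6, but exhaustive search shows no assignment into 6 storage lockers of capacity 150 L exists — the minimum is 7.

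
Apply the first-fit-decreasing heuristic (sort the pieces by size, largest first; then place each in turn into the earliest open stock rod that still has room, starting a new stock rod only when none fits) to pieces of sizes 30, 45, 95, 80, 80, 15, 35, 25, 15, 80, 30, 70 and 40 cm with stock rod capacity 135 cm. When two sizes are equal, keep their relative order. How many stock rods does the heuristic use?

Sorted descending: 95, 80, 80, 80, 70, 45, 40, 35, 30, 30, 25, 15, 15.
  95 → stock rod 1 (new)  [load 95/135]
  80 → stock rod 2 (new)  [load 80/135]
  80 → stock rod 3 (new)  [load 80/135]
  80 → stock rod 4 (new)  [load 80/135]
  70 → stock rod 5 (new)  [load 70/135]
  45 → stock rod 2  [load 125/135]
  40 → stock rod 1  [load 135/135]
  35 → stock rod 3  [load 115/135]
  30 → stock rod 4  [load 110/135]
  30 → stock rod 5  [load 100/135]
  25 → stock rod 4  [load 135/135]
  15 → stock rod 3  [load 130/135]
  15 → stock rod 5  [load 115/135]
5 stock rods opened.

5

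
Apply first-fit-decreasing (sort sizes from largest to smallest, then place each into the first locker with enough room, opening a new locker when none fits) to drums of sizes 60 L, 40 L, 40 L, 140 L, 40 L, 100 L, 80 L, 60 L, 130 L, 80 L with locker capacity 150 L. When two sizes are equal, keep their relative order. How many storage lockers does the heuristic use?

Sorted descending: 140, 130, 100, 80, 80, 60, 60, 40, 40, 40.
  140 → locker 1 (new)  [load 140/150]
  130 → locker 2 (new)  [load 130/150]
  100 → locker 3 (new)  [load 100/150]
  80 → locker 4 (new)  [load 80/150]
  80 → locker 5 (new)  [load 80/150]
  60 → locker 4  [load 140/150]
  60 → locker 5  [load 140/150]
  40 → locker 3  [load 140/150]
  40 → locker 6 (new)  [load 40/150]
  40 → locker 6  [load 80/150]
6 storage lockers opened.

6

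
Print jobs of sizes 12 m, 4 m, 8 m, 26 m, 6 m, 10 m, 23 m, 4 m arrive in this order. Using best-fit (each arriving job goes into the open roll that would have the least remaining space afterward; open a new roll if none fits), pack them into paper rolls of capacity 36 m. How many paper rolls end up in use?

  12 → roll 1 (new)  [load 12/36]
  4 → roll 1  [load 16/36]
  8 → roll 1  [load 24/36]
  26 → roll 2 (new)  [load 26/36]
  6 → roll 2  [load 32/36]
  10 → roll 1  [load 34/36]
  23 → roll 3 (new)  [load 23/36]
  4 → roll 2  [load 36/36]
3 paper rolls opened.

3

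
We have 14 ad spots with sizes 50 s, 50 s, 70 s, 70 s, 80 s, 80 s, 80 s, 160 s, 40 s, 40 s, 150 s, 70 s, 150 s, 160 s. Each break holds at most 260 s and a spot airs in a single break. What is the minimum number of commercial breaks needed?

Total = 160 + 160 + 150 + 150 + 80 + 80 + 80 + 70 + 70 + 70 + 50 + 50 + 40 + 40 = 1250 s.
Lower bound: ⌈1250/260⌉ = 5 commercial breaks.
A packing using 5 commercial breaks:
  break 1: 160 + 80 = 240
  break 2: 160 + 80 = 240
  break 3: 150 + 70 + 40 = 260
  break 4: 150 + 70 + 40 = 260
  break 5: 80 + 70 + 50 + 50 = 250
This matches the lower bound, so 5 is optimal.

5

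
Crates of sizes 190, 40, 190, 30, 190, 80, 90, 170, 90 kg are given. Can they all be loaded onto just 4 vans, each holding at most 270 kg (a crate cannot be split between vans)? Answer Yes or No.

Total = 1070 kg; ⌈1070/270⌉ = 4.
The bound of 4 does not rule out 4, but exhaustive search shows no assignment into 4 vans of capacity 270 kg exists — the minimum is 5.

No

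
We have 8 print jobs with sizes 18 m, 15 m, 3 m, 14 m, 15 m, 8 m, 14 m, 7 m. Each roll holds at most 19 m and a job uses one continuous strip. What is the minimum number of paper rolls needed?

Total = 18 + 15 + 15 + 14 + 14 + 8 + 7 + 3 = 94 m.
Lower bound: ⌈94/19⌉ = 5 paper rolls.
A packing using 6 paper rolls:
  roll 1: 18 = 18
  roll 2: 15 + 3 = 18
  roll 3: 15 = 15
  roll 4: 14 = 14
  roll 5: 14 = 14
  roll 6: 8 + 7 = 15
No arrangement into 5 paper rolls stays within capacity, so 6 is optimal.

6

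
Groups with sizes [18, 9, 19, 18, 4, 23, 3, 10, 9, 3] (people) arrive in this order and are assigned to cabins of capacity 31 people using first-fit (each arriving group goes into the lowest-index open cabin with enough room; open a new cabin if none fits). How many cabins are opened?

4

  18 → cabin 1 (new)  [load 18/31]
  9 → cabin 1  [load 27/31]
  19 → cabin 2 (new)  [load 19/31]
  18 → cabin 3 (new)  [load 18/31]
  4 → cabin 1  [load 31/31]
  23 → cabin 4 (new)  [load 23/31]
  3 → cabin 2  [load 22/31]
  10 → cabin 3  [load 28/31]
  9 → cabin 2  [load 31/31]
  3 → cabin 3  [load 31/31]
4 cabins opened.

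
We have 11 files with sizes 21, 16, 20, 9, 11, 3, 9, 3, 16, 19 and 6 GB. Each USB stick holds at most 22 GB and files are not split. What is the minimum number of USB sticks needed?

7

Total = 21 + 20 + 19 + 16 + 16 + 11 + 9 + 9 + 6 + 3 + 3 = 133 GB.
Lower bound: ⌈133/22⌉ = 7 USB sticks.
A packing using 7 USB sticks:
  USB stick 1: 21 = 21
  USB stick 2: 20 = 20
  USB stick 3: 19 + 3 = 22
  USB stick 4: 16 + 6 = 22
  USB stick 5: 16 + 3 = 19
  USB stick 6: 11 + 9 = 20
  USB stick 7: 9 = 9
This matches the lower bound, so 7 is optimal.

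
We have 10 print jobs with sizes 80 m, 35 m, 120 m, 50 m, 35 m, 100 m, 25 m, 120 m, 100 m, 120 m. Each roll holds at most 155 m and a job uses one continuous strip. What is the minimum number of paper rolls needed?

6

Total = 120 + 120 + 120 + 100 + 100 + 80 + 50 + 35 + 35 + 25 = 785 m.
Lower bound: ⌈785/155⌉ = 6 paper rolls.
A packing using 6 paper rolls:
  roll 1: 120 + 35 = 155
  roll 2: 120 + 35 = 155
  roll 3: 120 + 25 = 145
  roll 4: 100 + 50 = 150
  roll 5: 100 = 100
  roll 6: 80 = 80
This matches the lower bound, so 6 is optimal.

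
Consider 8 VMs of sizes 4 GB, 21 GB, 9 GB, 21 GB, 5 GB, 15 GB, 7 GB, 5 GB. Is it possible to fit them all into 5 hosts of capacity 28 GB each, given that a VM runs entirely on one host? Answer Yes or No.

Yes

A valid assignment using 4 hosts:
  host 1: 21 + 7 = 28
  host 2: 21 + 5 = 26
  host 3: 15 + 9 + 4 = 28
  host 4: 5 = 5
That uses only 4 ≤ 5, so 5 hosts are enough.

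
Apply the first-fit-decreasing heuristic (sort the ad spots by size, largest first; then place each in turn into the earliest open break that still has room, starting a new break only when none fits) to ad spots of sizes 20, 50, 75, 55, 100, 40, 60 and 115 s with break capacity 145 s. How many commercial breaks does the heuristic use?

Sorted descending: 115, 100, 75, 60, 55, 50, 40, 20.
  115 → break 1 (new)  [load 115/145]
  100 → break 2 (new)  [load 100/145]
  75 → break 3 (new)  [load 75/145]
  60 → break 3  [load 135/145]
  55 → break 4 (new)  [load 55/145]
  50 → break 4  [load 105/145]
  40 → break 2  [load 140/145]
  20 → break 1  [load 135/145]
4 commercial breaks opened.

4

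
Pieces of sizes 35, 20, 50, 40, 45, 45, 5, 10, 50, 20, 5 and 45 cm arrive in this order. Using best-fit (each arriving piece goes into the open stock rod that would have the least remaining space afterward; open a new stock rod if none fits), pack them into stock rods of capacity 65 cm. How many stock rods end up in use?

  35 → stock rod 1 (new)  [load 35/65]
  20 → stock rod 1  [load 55/65]
  50 → stock rod 2 (new)  [load 50/65]
  40 → stock rod 3 (new)  [load 40/65]
  45 → stock rod 4 (new)  [load 45/65]
  45 → stock rod 5 (new)  [load 45/65]
  5 → stock rod 1  [load 60/65]
  10 → stock rod 2  [load 60/65]
  50 → stock rod 6 (new)  [load 50/65]
  20 → stock rod 4  [load 65/65]
  5 → stock rod 1  [load 65/65]
  45 → stock rod 7 (new)  [load 45/65]
7 stock rods opened.

7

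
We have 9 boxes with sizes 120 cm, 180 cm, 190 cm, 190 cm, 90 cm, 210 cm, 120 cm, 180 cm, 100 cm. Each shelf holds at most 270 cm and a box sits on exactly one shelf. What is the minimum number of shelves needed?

7

Total = 210 + 190 + 190 + 180 + 180 + 120 + 120 + 100 + 90 = 1380 cm.
Lower bound: ⌈1380/270⌉ = 6 shelves.
A packing using 7 shelves:
  shelf 1: 210 = 210
  shelf 2: 190 = 190
  shelf 3: 190 = 190
  shelf 4: 180 + 90 = 270
  shelf 5: 180 = 180
  shelf 6: 120 + 120 = 240
  shelf 7: 100 = 100
No arrangement into 6 shelves stays within capacity, so 7 is optimal.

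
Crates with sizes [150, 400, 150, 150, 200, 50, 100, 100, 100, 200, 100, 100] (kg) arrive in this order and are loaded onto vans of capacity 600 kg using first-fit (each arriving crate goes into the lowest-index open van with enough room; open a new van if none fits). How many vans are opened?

3

  150 → van 1 (new)  [load 150/600]
  400 → van 1  [load 550/600]
  150 → van 2 (new)  [load 150/600]
  150 → van 2  [load 300/600]
  200 → van 2  [load 500/600]
  50 → van 1  [load 600/600]
  100 → van 2  [load 600/600]
  100 → van 3 (new)  [load 100/600]
  100 → van 3  [load 200/600]
  200 → van 3  [load 400/600]
  100 → van 3  [load 500/600]
  100 → van 3  [load 600/600]
3 vans opened.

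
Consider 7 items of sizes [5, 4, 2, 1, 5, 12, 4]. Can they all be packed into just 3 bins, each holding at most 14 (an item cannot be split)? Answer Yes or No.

Yes

A valid assignment using 3 bins:
  bin 1: 12 + 2 = 14
  bin 2: 5 + 5 + 4 = 14
  bin 3: 4 + 1 = 5
Every load is within 14, so 3 bins suffice.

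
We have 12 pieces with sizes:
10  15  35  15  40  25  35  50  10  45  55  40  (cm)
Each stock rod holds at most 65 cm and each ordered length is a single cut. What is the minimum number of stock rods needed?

Total = 55 + 50 + 45 + 40 + 40 + 35 + 35 + 25 + 15 + 15 + 10 + 10 = 375 cm.
Lower bound: ⌈375/65⌉ = 6 stock rods.
Also, 7 pieces each exceed 65/2 cm, and no two of those can share a stock rod, so at least 7 stock rods are needed.
A packing using 7 stock rods:
  stock rod 1: 55 + 10 = 65
  stock rod 2: 50 + 15 = 65
  stock rod 3: 45 + 15 = 60
  stock rod 4: 40 + 25 = 65
  stock rod 5: 40 + 10 = 50
  stock rod 6: 35 = 35
  stock rod 7: 35 = 35
This matches the lower bound, so 7 is optimal.

7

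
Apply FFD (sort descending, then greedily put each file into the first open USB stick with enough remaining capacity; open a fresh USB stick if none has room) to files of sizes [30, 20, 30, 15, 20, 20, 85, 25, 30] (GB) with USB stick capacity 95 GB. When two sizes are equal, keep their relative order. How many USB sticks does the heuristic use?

Sorted descending: 85, 30, 30, 30, 25, 20, 20, 20, 15.
  85 → USB stick 1 (new)  [load 85/95]
  30 → USB stick 2 (new)  [load 30/95]
  30 → USB stick 2  [load 60/95]
  30 → USB stick 2  [load 90/95]
  25 → USB stick 3 (new)  [load 25/95]
  20 → USB stick 3  [load 45/95]
  20 → USB stick 3  [load 65/95]
  20 → USB stick 3  [load 85/95]
  15 → USB stick 4 (new)  [load 15/95]
4 USB sticks opened.

4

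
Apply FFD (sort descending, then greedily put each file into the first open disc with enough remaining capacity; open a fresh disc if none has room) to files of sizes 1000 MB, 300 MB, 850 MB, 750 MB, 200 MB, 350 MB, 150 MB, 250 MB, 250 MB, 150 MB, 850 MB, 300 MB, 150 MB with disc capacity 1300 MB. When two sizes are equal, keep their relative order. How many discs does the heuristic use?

5

Sorted descending: 1000, 850, 850, 750, 350, 300, 300, 250, 250, 200, 150, 150, 150.
  1000 → disc 1 (new)  [load 1000/1300]
  850 → disc 2 (new)  [load 850/1300]
  850 → disc 3 (new)  [load 850/1300]
  750 → disc 4 (new)  [load 750/1300]
  350 → disc 2  [load 1200/1300]
  300 → disc 1  [load 1300/1300]
  300 → disc 3  [load 1150/1300]
  250 → disc 4  [load 1000/1300]
  250 → disc 4  [load 1250/1300]
  200 → disc 5 (new)  [load 200/1300]
  150 → disc 3  [load 1300/1300]
  150 → disc 5  [load 350/1300]
  150 → disc 5  [load 500/1300]
5 discs opened.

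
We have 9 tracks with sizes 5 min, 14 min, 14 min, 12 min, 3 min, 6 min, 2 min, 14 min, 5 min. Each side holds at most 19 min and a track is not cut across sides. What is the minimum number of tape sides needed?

Total = 14 + 14 + 14 + 12 + 6 + 5 + 5 + 3 + 2 = 75 min.
Lower bound: ⌈75/19⌉ = 4 tape sides.
A packing using 4 tape sides:
  side 1: 14 + 5 = 19
  side 2: 14 + 5 = 19
  side 3: 14 + 3 + 2 = 19
  side 4: 12 + 6 = 18
This matches the lower bound, so 4 is optimal.

4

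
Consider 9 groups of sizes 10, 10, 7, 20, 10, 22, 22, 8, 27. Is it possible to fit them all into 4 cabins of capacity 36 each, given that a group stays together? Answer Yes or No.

No

Total = 136; ⌈136/36⌉ = 4.
The bound of 4 does not rule out 4, but exhaustive search shows no assignment into 4 cabins of capacity 36 exists — the minimum is 5.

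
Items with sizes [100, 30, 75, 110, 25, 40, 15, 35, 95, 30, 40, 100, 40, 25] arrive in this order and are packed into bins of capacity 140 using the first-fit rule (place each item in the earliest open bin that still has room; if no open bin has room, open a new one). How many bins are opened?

6

  100 → bin 1 (new)  [load 100/140]
  30 → bin 1  [load 130/140]
  75 → bin 2 (new)  [load 75/140]
  110 → bin 3 (new)  [load 110/140]
  25 → bin 2  [load 100/140]
  40 → bin 2  [load 140/140]
  15 → bin 3  [load 125/140]
  35 → bin 4 (new)  [load 35/140]
  95 → bin 4  [load 130/140]
  30 → bin 5 (new)  [load 30/140]
  40 → bin 5  [load 70/140]
  100 → bin 6 (new)  [load 100/140]
  40 → bin 5  [load 110/140]
  25 → bin 5  [load 135/140]
6 bins opened.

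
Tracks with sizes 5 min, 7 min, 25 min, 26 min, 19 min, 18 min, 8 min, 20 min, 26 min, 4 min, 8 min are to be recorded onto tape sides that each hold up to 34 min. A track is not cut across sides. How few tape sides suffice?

6

Total = 26 + 26 + 25 + 20 + 19 + 18 + 8 + 8 + 7 + 5 + 4 = 166 min.
Lower bound: ⌈166/34⌉ = 5 tape sides.
Also, 6 tracks each exceed 17 min, and no two of those can share a side, so at least 6 tape sides are needed.
A packing using 6 tape sides:
  side 1: 26 + 8 = 34
  side 2: 26 + 8 = 34
  side 3: 25 + 7 = 32
  side 4: 20 + 5 + 4 = 29
  side 5: 19 = 19
  side 6: 18 = 18
This matches the lower bound, so 6 is optimal.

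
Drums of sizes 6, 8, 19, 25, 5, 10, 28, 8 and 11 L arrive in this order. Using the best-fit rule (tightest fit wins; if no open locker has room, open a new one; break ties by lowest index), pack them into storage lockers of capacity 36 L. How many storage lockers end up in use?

4

  6 → locker 1 (new)  [load 6/36]
  8 → locker 1  [load 14/36]
  19 → locker 1  [load 33/36]
  25 → locker 2 (new)  [load 25/36]
  5 → locker 2  [load 30/36]
  10 → locker 3 (new)  [load 10/36]
  28 → locker 4 (new)  [load 28/36]
  8 → locker 4  [load 36/36]
  11 → locker 3  [load 21/36]
4 storage lockers opened.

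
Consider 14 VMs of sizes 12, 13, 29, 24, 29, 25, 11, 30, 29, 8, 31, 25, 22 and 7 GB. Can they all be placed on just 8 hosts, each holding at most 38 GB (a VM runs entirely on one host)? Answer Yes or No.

No

Total = 295 GB; ⌈295/38⌉ = 8.
9 VMs each exceed half the capacity and cannot share a host, forcing at least 9 hosts.
At least 9 hosts are required, but only 8 are allowed.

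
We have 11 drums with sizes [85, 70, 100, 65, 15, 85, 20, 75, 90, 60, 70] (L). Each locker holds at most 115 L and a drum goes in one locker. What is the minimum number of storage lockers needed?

9

Total = 100 + 90 + 85 + 85 + 75 + 70 + 70 + 65 + 60 + 20 + 15 = 735 L.
Lower bound: ⌈735/115⌉ = 7 storage lockers.
Also, 9 drums each exceed 115/2 L, and no two of those can share a locker, so at least 9 storage lockers are needed.
A packing using 9 storage lockers:
  locker 1: 100 + 15 = 115
  locker 2: 90 + 20 = 110
  locker 3: 85 = 85
  locker 4: 85 = 85
  locker 5: 75 = 75
  locker 6: 70 = 70
  locker 7: 70 = 70
  locker 8: 65 = 65
  locker 9: 60 = 60
This matches the lower bound, so 9 is optimal.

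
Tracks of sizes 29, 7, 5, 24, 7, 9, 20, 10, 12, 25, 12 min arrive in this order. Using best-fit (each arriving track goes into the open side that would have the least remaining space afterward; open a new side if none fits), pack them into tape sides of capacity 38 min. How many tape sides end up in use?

  29 → side 1 (new)  [load 29/38]
  7 → side 1  [load 36/38]
  5 → side 2 (new)  [load 5/38]
  24 → side 2  [load 29/38]
  7 → side 2  [load 36/38]
  9 → side 3 (new)  [load 9/38]
  20 → side 3  [load 29/38]
  10 → side 4 (new)  [load 10/38]
  12 → side 4  [load 22/38]
  25 → side 5 (new)  [load 25/38]
  12 → side 5  [load 37/38]
5 tape sides opened.

5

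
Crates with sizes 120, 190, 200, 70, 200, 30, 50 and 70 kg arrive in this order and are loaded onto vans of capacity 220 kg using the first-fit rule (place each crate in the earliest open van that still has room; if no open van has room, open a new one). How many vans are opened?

5

  120 → van 1 (new)  [load 120/220]
  190 → van 2 (new)  [load 190/220]
  200 → van 3 (new)  [load 200/220]
  70 → van 1  [load 190/220]
  200 → van 4 (new)  [load 200/220]
  30 → van 1  [load 220/220]
  50 → van 5 (new)  [load 50/220]
  70 → van 5  [load 120/220]
5 vans opened.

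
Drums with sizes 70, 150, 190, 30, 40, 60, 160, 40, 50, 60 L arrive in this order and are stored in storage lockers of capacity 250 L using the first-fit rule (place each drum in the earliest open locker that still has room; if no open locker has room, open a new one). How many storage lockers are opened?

  70 → locker 1 (new)  [load 70/250]
  150 → locker 1  [load 220/250]
  190 → locker 2 (new)  [load 190/250]
  30 → locker 1  [load 250/250]
  40 → locker 2  [load 230/250]
  60 → locker 3 (new)  [load 60/250]
  160 → locker 3  [load 220/250]
  40 → locker 4 (new)  [load 40/250]
  50 → locker 4  [load 90/250]
  60 → locker 4  [load 150/250]
4 storage lockers opened.

4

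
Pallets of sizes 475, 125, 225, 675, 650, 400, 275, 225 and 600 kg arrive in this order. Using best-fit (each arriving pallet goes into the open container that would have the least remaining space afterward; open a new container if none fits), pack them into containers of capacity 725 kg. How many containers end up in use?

6

  475 → container 1 (new)  [load 475/725]
  125 → container 1  [load 600/725]
  225 → container 2 (new)  [load 225/725]
  675 → container 3 (new)  [load 675/725]
  650 → container 4 (new)  [load 650/725]
  400 → container 2  [load 625/725]
  275 → container 5 (new)  [load 275/725]
  225 → container 5  [load 500/725]
  600 → container 6 (new)  [load 600/725]
6 containers opened.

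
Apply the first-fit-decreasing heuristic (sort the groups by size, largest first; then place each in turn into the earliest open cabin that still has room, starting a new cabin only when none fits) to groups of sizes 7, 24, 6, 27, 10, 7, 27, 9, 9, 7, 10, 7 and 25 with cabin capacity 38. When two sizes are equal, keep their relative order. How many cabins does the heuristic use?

5

Sorted descending: 27, 27, 25, 24, 10, 10, 9, 9, 7, 7, 7, 7, 6.
  27 → cabin 1 (new)  [load 27/38]
  27 → cabin 2 (new)  [load 27/38]
  25 → cabin 3 (new)  [load 25/38]
  24 → cabin 4 (new)  [load 24/38]
  10 → cabin 1  [load 37/38]
  10 → cabin 2  [load 37/38]
  9 → cabin 3  [load 34/38]
  9 → cabin 4  [load 33/38]
  7 → cabin 5 (new)  [load 7/38]
  7 → cabin 5  [load 14/38]
  7 → cabin 5  [load 21/38]
  7 → cabin 5  [load 28/38]
  6 → cabin 5  [load 34/38]
5 cabins opened.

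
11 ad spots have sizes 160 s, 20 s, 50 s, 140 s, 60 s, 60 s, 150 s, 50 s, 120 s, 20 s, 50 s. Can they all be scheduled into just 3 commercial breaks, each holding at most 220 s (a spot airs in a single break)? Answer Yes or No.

Total = 880 s; ⌈880/220⌉ = 4.
At least 4 commercial breaks are required, but only 3 are allowed.

No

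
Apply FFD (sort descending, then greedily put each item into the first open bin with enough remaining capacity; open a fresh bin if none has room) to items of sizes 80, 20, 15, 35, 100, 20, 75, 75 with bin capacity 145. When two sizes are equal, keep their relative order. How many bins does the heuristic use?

Sorted descending: 100, 80, 75, 75, 35, 20, 20, 15.
  100 → bin 1 (new)  [load 100/145]
  80 → bin 2 (new)  [load 80/145]
  75 → bin 3 (new)  [load 75/145]
  75 → bin 4 (new)  [load 75/145]
  35 → bin 1  [load 135/145]
  20 → bin 2  [load 100/145]
  20 → bin 2  [load 120/145]
  15 → bin 2  [load 135/145]
4 bins opened.

4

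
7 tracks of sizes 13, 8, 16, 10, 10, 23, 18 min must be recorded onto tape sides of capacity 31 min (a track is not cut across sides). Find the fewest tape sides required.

Total = 23 + 18 + 16 + 13 + 10 + 10 + 8 = 98 min.
Lower bound: ⌈98/31⌉ = 4 tape sides.
A packing using 4 tape sides:
  side 1: 23 + 8 = 31
  side 2: 18 + 13 = 31
  side 3: 16 + 10 = 26
  side 4: 10 = 10
This matches the lower bound, so 4 is optimal.

4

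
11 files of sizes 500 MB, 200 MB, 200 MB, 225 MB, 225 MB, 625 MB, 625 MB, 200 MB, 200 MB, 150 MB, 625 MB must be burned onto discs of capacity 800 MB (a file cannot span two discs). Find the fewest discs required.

6

Total = 625 + 625 + 625 + 500 + 225 + 225 + 200 + 200 + 200 + 200 + 150 = 3775 MB.
Lower bound: ⌈3775/800⌉ = 5 discs.
A packing using 6 discs:
  disc 1: 625 + 150 = 775
  disc 2: 625 = 625
  disc 3: 625 = 625
  disc 4: 500 + 225 = 725
  disc 5: 225 + 200 + 200 = 625
  disc 6: 200 + 200 = 400
No arrangement into 5 discs stays within capacity, so 6 is optimal.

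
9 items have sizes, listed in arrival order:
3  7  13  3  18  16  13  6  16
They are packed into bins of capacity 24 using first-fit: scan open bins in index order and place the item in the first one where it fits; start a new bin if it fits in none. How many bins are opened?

  3 → bin 1 (new)  [load 3/24]
  7 → bin 1  [load 10/24]
  13 → bin 1  [load 23/24]
  3 → bin 2 (new)  [load 3/24]
  18 → bin 2  [load 21/24]
  16 → bin 3 (new)  [load 16/24]
  13 → bin 4 (new)  [load 13/24]
  6 → bin 3  [load 22/24]
  16 → bin 5 (new)  [load 16/24]
5 bins opened.

5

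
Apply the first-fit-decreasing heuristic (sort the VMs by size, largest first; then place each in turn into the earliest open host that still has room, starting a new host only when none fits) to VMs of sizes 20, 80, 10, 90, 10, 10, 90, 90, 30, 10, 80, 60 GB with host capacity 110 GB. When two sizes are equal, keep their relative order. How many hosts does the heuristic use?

6

Sorted descending: 90, 90, 90, 80, 80, 60, 30, 20, 10, 10, 10, 10.
  90 → host 1 (new)  [load 90/110]
  90 → host 2 (new)  [load 90/110]
  90 → host 3 (new)  [load 90/110]
  80 → host 4 (new)  [load 80/110]
  80 → host 5 (new)  [load 80/110]
  60 → host 6 (new)  [load 60/110]
  30 → host 4  [load 110/110]
  20 → host 1  [load 110/110]
  10 → host 2  [load 100/110]
  10 → host 2  [load 110/110]
  10 → host 3  [load 100/110]
  10 → host 3  [load 110/110]
6 hosts opened.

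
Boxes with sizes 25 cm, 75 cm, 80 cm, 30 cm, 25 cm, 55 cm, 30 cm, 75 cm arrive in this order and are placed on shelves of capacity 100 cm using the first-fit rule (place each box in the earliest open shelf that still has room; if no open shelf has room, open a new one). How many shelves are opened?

  25 → shelf 1 (new)  [load 25/100]
  75 → shelf 1  [load 100/100]
  80 → shelf 2 (new)  [load 80/100]
  30 → shelf 3 (new)  [load 30/100]
  25 → shelf 3  [load 55/100]
  55 → shelf 4 (new)  [load 55/100]
  30 → shelf 3  [load 85/100]
  75 → shelf 5 (new)  [load 75/100]
5 shelves opened.

5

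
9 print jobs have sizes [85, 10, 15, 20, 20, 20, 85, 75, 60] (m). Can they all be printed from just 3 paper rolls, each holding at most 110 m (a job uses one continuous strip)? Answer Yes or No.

Total = 390 m; ⌈390/110⌉ = 4.
At least 4 paper rolls are required, but only 3 are allowed.

No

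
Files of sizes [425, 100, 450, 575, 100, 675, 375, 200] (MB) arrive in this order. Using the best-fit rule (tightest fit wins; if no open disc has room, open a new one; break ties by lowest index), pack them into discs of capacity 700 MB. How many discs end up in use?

  425 → disc 1 (new)  [load 425/700]
  100 → disc 1  [load 525/700]
  450 → disc 2 (new)  [load 450/700]
  575 → disc 3 (new)  [load 575/700]
  100 → disc 3  [load 675/700]
  675 → disc 4 (new)  [load 675/700]
  375 → disc 5 (new)  [load 375/700]
  200 → disc 2  [load 650/700]
5 discs opened.

5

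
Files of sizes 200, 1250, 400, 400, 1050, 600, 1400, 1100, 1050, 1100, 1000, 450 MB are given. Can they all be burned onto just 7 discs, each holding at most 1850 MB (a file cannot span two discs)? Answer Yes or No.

Yes

A valid assignment using 7 discs:
  disc 1: 1400 + 450 = 1850
  disc 2: 1250 + 600 = 1850
  disc 3: 1100 + 400 + 200 = 1700
  disc 4: 1100 + 400 = 1500
  disc 5: 1050 = 1050
  disc 6: 1050 = 1050
  disc 7: 1000 = 1000
Every load is within 1850 MB, so 7 discs suffice.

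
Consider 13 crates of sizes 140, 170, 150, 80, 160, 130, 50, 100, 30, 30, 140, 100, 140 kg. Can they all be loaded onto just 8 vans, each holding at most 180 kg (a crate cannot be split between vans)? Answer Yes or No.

No

Total = 1420 kg; ⌈1420/180⌉ = 8.
9 crates each exceed half the capacity and cannot share a van, forcing at least 9 vans.
At least 9 vans are required, but only 8 are allowed.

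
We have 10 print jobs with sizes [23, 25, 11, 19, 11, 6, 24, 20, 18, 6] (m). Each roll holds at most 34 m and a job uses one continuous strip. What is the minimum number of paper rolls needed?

6

Total = 25 + 24 + 23 + 20 + 19 + 18 + 11 + 11 + 6 + 6 = 163 m.
Lower bound: ⌈163/34⌉ = 5 paper rolls.
Also, 6 print jobs each exceed 17 m, and no two of those can share a roll, so at least 6 paper rolls are needed.
A packing using 6 paper rolls:
  roll 1: 25 + 6 = 31
  roll 2: 24 + 6 = 30
  roll 3: 23 + 11 = 34
  roll 4: 20 + 11 = 31
  roll 5: 19 = 19
  roll 6: 18 = 18
This matches the lower bound, so 6 is optimal.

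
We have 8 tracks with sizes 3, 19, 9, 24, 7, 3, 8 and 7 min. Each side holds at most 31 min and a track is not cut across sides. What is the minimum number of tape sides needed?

Total = 24 + 19 + 9 + 8 + 7 + 7 + 3 + 3 = 80 min.
Lower bound: ⌈80/31⌉ = 3 tape sides.
A packing using 3 tape sides:
  side 1: 24 + 7 = 31
  side 2: 19 + 9 + 3 = 31
  side 3: 8 + 7 + 3 = 18
This matches the lower bound, so 3 is optimal.

3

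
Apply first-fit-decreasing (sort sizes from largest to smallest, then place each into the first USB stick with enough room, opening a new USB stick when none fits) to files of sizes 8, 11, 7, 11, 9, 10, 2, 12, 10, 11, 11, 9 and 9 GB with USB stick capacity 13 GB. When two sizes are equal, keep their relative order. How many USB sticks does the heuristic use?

12

Sorted descending: 12, 11, 11, 11, 11, 10, 10, 9, 9, 9, 8, 7, 2.
  12 → USB stick 1 (new)  [load 12/13]
  11 → USB stick 2 (new)  [load 11/13]
  11 → USB stick 3 (new)  [load 11/13]
  11 → USB stick 4 (new)  [load 11/13]
  11 → USB stick 5 (new)  [load 11/13]
  10 → USB stick 6 (new)  [load 10/13]
  10 → USB stick 7 (new)  [load 10/13]
  9 → USB stick 8 (new)  [load 9/13]
  9 → USB stick 9 (new)  [load 9/13]
  9 → USB stick 10 (new)  [load 9/13]
  8 → USB stick 11 (new)  [load 8/13]
  7 → USB stick 12 (new)  [load 7/13]
  2 → USB stick 2  [load 13/13]
12 USB sticks opened.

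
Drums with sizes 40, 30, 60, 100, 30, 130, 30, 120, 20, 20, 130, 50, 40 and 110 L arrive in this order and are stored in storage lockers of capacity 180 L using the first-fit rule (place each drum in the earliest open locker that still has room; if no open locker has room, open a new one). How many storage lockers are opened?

6

  40 → locker 1 (new)  [load 40/180]
  30 → locker 1  [load 70/180]
  60 → locker 1  [load 130/180]
  100 → locker 2 (new)  [load 100/180]
  30 → locker 1  [load 160/180]
  130 → locker 3 (new)  [load 130/180]
  30 → locker 2  [load 130/180]
  120 → locker 4 (new)  [load 120/180]
  20 → locker 1  [load 180/180]
  20 → locker 2  [load 150/180]
  130 → locker 5 (new)  [load 130/180]
  50 → locker 3  [load 180/180]
  40 → locker 4  [load 160/180]
  110 → locker 6 (new)  [load 110/180]
6 storage lockers opened.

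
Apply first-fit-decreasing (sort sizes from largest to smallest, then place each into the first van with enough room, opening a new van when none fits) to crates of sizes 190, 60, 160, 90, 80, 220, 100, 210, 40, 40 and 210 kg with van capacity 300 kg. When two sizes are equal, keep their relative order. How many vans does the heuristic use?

5

Sorted descending: 220, 210, 210, 190, 160, 100, 90, 80, 60, 40, 40.
  220 → van 1 (new)  [load 220/300]
  210 → van 2 (new)  [load 210/300]
  210 → van 3 (new)  [load 210/300]
  190 → van 4 (new)  [load 190/300]
  160 → van 5 (new)  [load 160/300]
  100 → van 4  [load 290/300]
  90 → van 2  [load 300/300]
  80 → van 1  [load 300/300]
  60 → van 3  [load 270/300]
  40 → van 5  [load 200/300]
  40 → van 5  [load 240/300]
5 vans opened.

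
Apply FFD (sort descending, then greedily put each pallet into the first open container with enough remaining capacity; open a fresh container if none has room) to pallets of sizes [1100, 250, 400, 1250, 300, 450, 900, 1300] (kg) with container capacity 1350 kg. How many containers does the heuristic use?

5

Sorted descending: 1300, 1250, 1100, 900, 450, 400, 300, 250.
  1300 → container 1 (new)  [load 1300/1350]
  1250 → container 2 (new)  [load 1250/1350]
  1100 → container 3 (new)  [load 1100/1350]
  900 → container 4 (new)  [load 900/1350]
  450 → container 4  [load 1350/1350]
  400 → container 5 (new)  [load 400/1350]
  300 → container 5  [load 700/1350]
  250 → container 3  [load 1350/1350]
5 containers opened.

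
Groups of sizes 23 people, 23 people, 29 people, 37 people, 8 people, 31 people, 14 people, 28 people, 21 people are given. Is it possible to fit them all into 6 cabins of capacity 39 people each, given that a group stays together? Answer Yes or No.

Total = 214 people; ⌈214/39⌉ = 6.
7 groups each exceed half the capacity and cannot share a cabin, forcing at least 7 cabins.
At least 7 cabins are required, but only 6 are allowed.

No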